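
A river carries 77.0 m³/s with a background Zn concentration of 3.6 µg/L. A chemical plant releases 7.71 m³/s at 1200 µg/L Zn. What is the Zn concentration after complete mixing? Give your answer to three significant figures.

112 µg/L

After mixing, C = (77.00·3.600 + 7.710·1200) / 84.71 = 9529/84.71 = 112.5 µg/L.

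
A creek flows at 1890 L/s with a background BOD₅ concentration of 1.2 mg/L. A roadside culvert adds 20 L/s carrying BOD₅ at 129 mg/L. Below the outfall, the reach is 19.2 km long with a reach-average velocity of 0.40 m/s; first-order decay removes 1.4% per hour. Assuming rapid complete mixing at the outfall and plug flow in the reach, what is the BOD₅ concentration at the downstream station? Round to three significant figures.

Mass balance: C = (1890·1.200 + 20.00·129.0) / 1910 = 4848/1910 = 2.538 mg/L.
Travel time t = 19.2·1000 / 0.40 = 48000 s = 13.33 h.
1.4%/h lost → k = −ln(1 − 0.014) = 0.01410 h⁻¹.
After decay, C = 2.538 × e^(−kt) = 2.538 × 0.8286 = 2.103 mg/L.

2.10 mg/L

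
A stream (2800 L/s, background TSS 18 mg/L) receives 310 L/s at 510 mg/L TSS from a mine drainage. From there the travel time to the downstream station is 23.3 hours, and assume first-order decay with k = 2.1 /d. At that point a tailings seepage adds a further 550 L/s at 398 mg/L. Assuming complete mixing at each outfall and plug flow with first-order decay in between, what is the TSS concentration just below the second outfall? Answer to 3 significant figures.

67.2 mg/L

Mixed concentration C = ΣQC/ΣQ = (2800·18.00 + 310.0·510.0) / 3110 = 208500/3110 = 67.04 mg/L; combined flow 3110 L/s.
After decay, C = 67.04 × e^(−kt) = 67.04 × 0.1302 = 8.728 mg/L.
Second outfall: C = (3110·8.728 + 550.0·398.0)/3660 = 67.23 mg/L.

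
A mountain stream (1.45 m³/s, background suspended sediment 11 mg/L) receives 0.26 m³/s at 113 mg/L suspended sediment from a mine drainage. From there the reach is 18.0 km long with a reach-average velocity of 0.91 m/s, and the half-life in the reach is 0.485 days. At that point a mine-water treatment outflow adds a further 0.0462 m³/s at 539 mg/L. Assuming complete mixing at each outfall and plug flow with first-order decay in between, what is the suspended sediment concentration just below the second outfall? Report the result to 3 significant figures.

Conservation of mass: C = (1.450·11.00 + 0.2600·113.0) / 1.710 = 45.33/1.710 = 26.51 mg/L; combined flow 1.710 m³/s.
Travel time t = 18.0·1000 / 0.91 = 19780 s = 5.495 h.
Half-life 0.485 d → k = ln 2 / 0.485 = 1.429 d⁻¹.
First-order decay: C = 26.51·exp(−k·t) = 26.51·0.7209 = 19.11 mg/L.
At the second outfall, C = (1.710·19.11 + 0.04620·539.0) / (1.710 + 0.04620) = 32.79 mg/L.

32.8 mg/L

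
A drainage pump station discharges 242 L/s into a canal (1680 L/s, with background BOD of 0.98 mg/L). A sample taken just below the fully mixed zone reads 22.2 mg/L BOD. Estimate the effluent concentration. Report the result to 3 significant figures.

Mass balance: 1680·0.9800 + 242.0·Cₑ = 1922·22.20
→ Cₑ = (1922·22.20 − 1680·0.9800) / 242.0 = 169.5 mg/L.

170 mg/L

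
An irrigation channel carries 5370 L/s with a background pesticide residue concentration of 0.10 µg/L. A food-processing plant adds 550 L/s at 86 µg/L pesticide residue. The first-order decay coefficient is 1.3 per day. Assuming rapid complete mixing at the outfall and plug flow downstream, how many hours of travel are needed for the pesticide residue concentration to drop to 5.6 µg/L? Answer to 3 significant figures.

6.77 h

Mass balance: C = (5370·0.1000 + 550.0·86.00) / 5920 = 47840/5920 = 8.081 µg/L.
8.081·exp(−k·t) = 5.6 → t = ln(8.081/5.6)/k = 24370 s = 6.770 h.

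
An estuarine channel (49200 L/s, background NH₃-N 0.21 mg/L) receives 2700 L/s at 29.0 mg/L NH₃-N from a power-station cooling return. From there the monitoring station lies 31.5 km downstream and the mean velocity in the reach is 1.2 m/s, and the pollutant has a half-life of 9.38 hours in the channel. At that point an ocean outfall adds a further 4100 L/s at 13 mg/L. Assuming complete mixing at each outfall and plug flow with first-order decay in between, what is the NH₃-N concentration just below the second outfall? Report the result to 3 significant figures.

1.88 mg/L

Mixed concentration C = ΣQC/ΣQ = (49200·0.2100 + 2700·29.00) / 51900 = 88630/51900 = 1.708 mg/L; combined flow 51900 L/s.
Travel time t = 31.5·1000 / 1.2 = 26250 s = 7.292 h.
Half-life 9.38 h → k = ln 2 / 9.38 = 0.07390 h⁻¹ = 1.774 d⁻¹.
Applying C = C₀e^(−kt): 1.708 × 0.5834 = 0.9964 mg/L.
Second outfall: C = (51900·0.9964 + 4100·13.00)/56000 = 1.875 mg/L.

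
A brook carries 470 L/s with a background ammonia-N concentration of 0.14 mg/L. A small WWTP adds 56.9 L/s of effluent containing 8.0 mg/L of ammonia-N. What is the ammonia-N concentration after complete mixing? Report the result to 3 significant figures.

0.989 mg/L

Mass balance: C = (470.0·0.1400 + 56.90·8.000) / 526.9 = 521.0/526.9 = 0.9888 mg/L.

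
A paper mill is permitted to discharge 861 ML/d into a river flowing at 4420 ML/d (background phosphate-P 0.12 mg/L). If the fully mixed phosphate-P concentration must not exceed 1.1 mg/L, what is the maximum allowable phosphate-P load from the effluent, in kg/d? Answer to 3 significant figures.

5280 kg/d

Mass balance at the limit: 4420·0.1200 + 861.0·Cₑ = 5281·1.1 → Cₑ = 6.131 mg/L.
861.0 ML/d = 9.965 m³/s. Load = 9.965 m³/s × 6.131 g/m³ × 86 400 s/d = 5279 kg/d.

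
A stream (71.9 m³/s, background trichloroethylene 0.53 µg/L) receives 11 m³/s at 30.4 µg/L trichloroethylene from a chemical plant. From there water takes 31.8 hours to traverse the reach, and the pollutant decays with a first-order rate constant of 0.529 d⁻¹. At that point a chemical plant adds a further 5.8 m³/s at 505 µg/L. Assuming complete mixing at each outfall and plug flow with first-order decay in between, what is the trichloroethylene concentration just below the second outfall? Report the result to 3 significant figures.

Mixed concentration C = ΣQC/ΣQ = (71.90·0.5300 + 11.00·30.40) / 82.90 = 372.5/82.90 = 4.493 µg/L; combined flow 82.90 m³/s.
After decay, C = 4.493 × e^(−kt) = 4.493 × 0.4961 = 2.229 µg/L.
At the second outfall, C = (82.90·2.229 + 5.800·505.0) / (82.90 + 5.800) = 35.10 µg/L.

35.1 µg/L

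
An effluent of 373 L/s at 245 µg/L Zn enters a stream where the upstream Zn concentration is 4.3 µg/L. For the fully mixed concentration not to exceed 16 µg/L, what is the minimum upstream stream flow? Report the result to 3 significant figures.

7300 L/s

Set C_mix = 16: (Q·4.300 + 373.0·245.0) / (Q + 373.0) = 16
→ Q = 373.0·(245.0 − 16)/(16 − 4.300) = 7301 L/s.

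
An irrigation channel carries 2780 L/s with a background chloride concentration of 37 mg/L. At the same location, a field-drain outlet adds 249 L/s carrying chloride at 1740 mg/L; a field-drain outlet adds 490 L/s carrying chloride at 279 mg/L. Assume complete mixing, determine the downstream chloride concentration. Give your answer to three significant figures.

191 mg/L

Mixed concentration C = ΣQC/ΣQ = (2780·37.00 + 249.0·1740 + 490.0·279.0) / 3519 = 672800/3519 = 191.2 mg/L.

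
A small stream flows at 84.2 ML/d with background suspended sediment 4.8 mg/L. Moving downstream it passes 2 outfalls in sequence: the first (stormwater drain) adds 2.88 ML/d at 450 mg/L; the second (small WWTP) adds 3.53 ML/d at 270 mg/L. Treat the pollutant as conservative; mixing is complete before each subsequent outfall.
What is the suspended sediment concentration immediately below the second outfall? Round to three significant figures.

29.3 mg/L

Below outfall 1: Q → 87.08 ML/d, C = (84.20·4.800 + 2.880·450.0)/87.08 = 19.52 mg/L.
Below outfall 2: Q → 90.61 ML/d, C = (87.08·19.52 + 3.530·270.0)/90.61 = 29.28 mg/L.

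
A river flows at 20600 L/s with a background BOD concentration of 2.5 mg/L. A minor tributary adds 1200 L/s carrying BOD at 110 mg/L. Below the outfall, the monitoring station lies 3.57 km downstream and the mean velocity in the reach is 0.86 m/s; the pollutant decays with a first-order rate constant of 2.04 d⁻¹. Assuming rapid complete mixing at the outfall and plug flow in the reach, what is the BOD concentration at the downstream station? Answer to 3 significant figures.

7.63 mg/L

Mixed concentration C = ΣQC/ΣQ = (20600·2.500 + 1200·110.0) / 21800 = 183500/21800 = 8.417 mg/L.
Travel time t = 3.57·1000 / 0.86 = 4151 s = 1.153 h.
Decay over the reach: 8.417·exp(−kt) = 8.417·0.9066 = 7.632 mg/L.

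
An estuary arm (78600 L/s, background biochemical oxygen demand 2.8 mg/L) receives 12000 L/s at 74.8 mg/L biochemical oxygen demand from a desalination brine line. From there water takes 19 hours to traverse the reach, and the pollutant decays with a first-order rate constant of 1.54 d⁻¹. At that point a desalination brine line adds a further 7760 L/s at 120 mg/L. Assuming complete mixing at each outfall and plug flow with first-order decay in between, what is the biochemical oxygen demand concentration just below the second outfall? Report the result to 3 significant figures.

12.8 mg/L

Conservation of mass: C = (78600·2.800 + 12000·74.80) / 90600 = 1118000/90600 = 12.34 mg/L; combined flow 90600 L/s.
First-order decay: C = 12.34·exp(−k·t) = 12.34·0.2955 = 3.645 mg/L.
At the second outfall, C = (90600·3.645 + 7760·120.0) / (90600 + 7760) = 12.82 mg/L.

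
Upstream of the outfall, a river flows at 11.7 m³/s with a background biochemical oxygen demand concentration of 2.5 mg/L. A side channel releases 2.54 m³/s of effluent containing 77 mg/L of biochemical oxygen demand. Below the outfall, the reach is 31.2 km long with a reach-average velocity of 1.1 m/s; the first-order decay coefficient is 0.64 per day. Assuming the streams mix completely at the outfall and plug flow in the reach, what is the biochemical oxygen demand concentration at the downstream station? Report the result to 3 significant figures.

12.8 mg/L

Conservation of mass: C = (11.70·2.500 + 2.540·77.00) / 14.24 = 224.8/14.24 = 15.79 mg/L.
Travel time t = 31.2·1000 / 1.1 = 28360 s = 7.879 h.
After decay, C = 15.79 × e^(−kt) = 15.79 × 0.8105 = 12.80 mg/L.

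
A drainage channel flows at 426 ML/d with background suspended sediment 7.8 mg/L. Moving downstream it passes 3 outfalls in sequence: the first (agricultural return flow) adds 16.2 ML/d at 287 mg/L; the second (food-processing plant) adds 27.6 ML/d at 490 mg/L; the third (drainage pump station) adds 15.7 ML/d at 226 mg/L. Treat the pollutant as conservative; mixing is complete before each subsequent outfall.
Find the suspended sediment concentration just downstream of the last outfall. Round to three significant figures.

51.6 mg/L

Outfall 1: combined Q = 442.2 ML/d; C = (426.0·7.800 + 16.20·287.0)/442.2 = 18.03 mg/L.
Outfall 2: combined Q = 469.8 ML/d; C = (442.2·18.03 + 27.60·490.0)/469.8 = 45.76 mg/L.
Outfall 3: combined Q = 485.5 ML/d; C = (469.8·45.76 + 15.70·226.0)/485.5 = 51.58 mg/L.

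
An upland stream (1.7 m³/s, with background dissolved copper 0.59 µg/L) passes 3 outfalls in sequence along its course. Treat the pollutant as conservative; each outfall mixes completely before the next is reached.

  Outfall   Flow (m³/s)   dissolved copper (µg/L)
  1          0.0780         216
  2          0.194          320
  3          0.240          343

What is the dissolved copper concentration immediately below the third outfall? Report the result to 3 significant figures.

73.4 µg/L

Below outfall 1: Q → 1.778 m³/s, C = (1.700·0.5900 + 0.07800·216.0)/1.778 = 10.04 µg/L.
Below outfall 2: Q → 1.972 m³/s, C = (1.778·10.04 + 0.1940·320.0)/1.972 = 40.53 µg/L.
Below outfall 3: Q → 2.212 m³/s, C = (1.972·40.53 + 0.2400·343.0)/2.212 = 73.35 µg/L.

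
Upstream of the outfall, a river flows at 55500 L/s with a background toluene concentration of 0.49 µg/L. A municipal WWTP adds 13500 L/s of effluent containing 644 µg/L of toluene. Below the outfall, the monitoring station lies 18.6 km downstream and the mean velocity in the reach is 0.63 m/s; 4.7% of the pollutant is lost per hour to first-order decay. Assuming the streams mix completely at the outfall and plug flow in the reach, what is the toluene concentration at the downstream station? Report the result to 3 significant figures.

Mixed concentration C = ΣQC/ΣQ = (55500·0.4900 + 13500·644.0) / 69000 = 8721000/69000 = 126.4 µg/L.
Travel time t = 18.6·1000 / 0.63 = 29520 s = 8.201 h.
4.7%/h lost → k = −ln(1 − 0.047) = 0.04814 h⁻¹.
After decay, C = 126.4 × e^(−kt) = 126.4 × 0.6738 = 85.17 µg/L.

85.2 µg/L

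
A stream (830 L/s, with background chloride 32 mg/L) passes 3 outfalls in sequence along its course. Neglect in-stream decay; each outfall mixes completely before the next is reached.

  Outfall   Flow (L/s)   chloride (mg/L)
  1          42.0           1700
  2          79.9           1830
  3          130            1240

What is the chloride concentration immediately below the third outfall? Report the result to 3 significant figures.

375 mg/L

After outfall 1: Q = 830.0 + 42.00 = 872.0 L/s; C = (830.0·32.00 + 42.00·1700)/872.0 = 112.3 mg/L.
After outfall 2: Q = 872.0 + 79.90 = 951.9 L/s; C = (872.0·112.3 + 79.90·1830)/951.9 = 256.5 mg/L.
After outfall 3: Q = 951.9 + 130.0 = 1082 L/s; C = (951.9·256.5 + 130.0·1240)/1082 = 374.7 mg/L.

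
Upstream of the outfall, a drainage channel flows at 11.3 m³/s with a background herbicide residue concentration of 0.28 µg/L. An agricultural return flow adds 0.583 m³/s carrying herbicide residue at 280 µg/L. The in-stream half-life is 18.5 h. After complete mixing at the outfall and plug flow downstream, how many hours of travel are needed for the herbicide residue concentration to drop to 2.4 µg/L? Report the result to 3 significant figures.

Flow-weighted average: C = (11.30·0.2800 + 0.5830·280.0) / 11.88 = 166.4/11.88 = 14.00 µg/L.
Half-life 18.5 h → k = ln 2 / 18.5 = 0.03747 h⁻¹ = 0.8992 d⁻¹.
14.00·exp(−k·t) = 2.4 → t = ln(14.00/2.4)/k = 169500 s = 47.08 h.

47.1 h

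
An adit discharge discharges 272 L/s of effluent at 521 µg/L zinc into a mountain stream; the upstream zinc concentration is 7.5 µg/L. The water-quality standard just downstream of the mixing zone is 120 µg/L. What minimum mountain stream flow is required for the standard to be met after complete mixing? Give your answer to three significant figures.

Set C_mix = 120: (Q·7.500 + 272.0·521.0) / (Q + 272.0) = 120
→ Q = 272.0·(521.0 − 120)/(120 − 7.500) = 969.5 L/s.

970 L/s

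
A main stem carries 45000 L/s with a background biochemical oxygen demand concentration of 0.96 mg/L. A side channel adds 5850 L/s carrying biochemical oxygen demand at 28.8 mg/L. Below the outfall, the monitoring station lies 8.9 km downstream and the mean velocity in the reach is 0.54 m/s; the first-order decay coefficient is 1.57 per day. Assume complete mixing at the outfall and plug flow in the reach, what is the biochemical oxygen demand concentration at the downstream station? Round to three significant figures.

Mixed concentration C = ΣQC/ΣQ = (45000·0.9600 + 5850·28.80) / 50850 = 211700/50850 = 4.163 mg/L.
Travel time t = 8.9·1000 / 0.54 = 16480 s = 4.578 h.
After decay, C = 4.163 × e^(−kt) = 4.163 × 0.7412 = 3.085 mg/L.

3.09 mg/L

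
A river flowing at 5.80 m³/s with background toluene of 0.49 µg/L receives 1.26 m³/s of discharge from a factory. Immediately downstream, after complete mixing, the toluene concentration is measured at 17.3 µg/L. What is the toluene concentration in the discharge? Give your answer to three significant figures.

Mass balance: 5.800·0.4900 + 1.260·Cₑ = 7.060·17.30
→ Cₑ = (7.060·17.30 − 5.800·0.4900) / 1.260 = 94.68 µg/L.

94.7 µg/L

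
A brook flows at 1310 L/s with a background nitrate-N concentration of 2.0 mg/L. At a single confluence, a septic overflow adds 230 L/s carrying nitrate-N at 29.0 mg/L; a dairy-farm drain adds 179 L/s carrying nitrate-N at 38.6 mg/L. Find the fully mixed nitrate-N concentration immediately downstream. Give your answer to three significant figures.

9.42 mg/L

After mixing, C = (1310·2.000 + 230.0·29.00 + 179.0·38.60) / 1719 = 16200/1719 = 9.424 mg/L.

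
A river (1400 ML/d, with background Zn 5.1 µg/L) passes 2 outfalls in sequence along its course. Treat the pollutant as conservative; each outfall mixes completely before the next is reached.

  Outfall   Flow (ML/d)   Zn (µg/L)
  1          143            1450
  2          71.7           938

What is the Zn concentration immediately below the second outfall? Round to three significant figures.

After outfall 1: Q = 1400 + 143.0 = 1543 ML/d; C = (1400·5.100 + 143.0·1450)/1543 = 139.0 µg/L.
After outfall 2: Q = 1543 + 71.70 = 1615 ML/d; C = (1543·139.0 + 71.70·938.0)/1615 = 174.5 µg/L.

174 µg/L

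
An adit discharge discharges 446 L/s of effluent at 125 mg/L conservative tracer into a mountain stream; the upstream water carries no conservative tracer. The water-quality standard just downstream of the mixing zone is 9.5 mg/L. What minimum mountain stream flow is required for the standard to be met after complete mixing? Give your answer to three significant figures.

5420 L/s

Set C_mix = 9.5: (Q·0 + 446.0·125.0) / (Q + 446.0) = 9.5
→ Q = 446.0·(125.0 − 9.5)/(9.5 − 0) = 5422 L/s.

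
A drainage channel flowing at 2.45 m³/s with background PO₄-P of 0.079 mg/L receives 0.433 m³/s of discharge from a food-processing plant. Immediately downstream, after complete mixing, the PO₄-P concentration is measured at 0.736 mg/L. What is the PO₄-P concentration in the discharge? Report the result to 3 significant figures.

4.45 mg/L

Mass balance: 2.450·0.07900 + 0.4330·Cₑ = 2.883·0.7360
→ Cₑ = (2.883·0.7360 − 2.450·0.07900) / 0.4330 = 4.453 mg/L.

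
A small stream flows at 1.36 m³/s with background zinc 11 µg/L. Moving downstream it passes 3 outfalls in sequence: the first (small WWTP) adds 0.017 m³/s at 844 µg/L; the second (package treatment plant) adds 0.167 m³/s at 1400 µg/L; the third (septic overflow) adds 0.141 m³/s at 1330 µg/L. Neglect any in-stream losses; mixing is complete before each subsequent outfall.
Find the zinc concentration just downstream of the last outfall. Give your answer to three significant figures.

267 µg/L

After outfall 1: Q = 1.360 + 0.01700 = 1.377 m³/s; C = (1.360·11.00 + 0.01700·844.0)/1.377 = 21.28 µg/L.
After outfall 2: Q = 1.377 + 0.1670 = 1.544 m³/s; C = (1.377·21.28 + 0.1670·1400)/1.544 = 170.4 µg/L.
After outfall 3: Q = 1.544 + 0.1410 = 1.685 m³/s; C = (1.544·170.4 + 0.1410·1330)/1.685 = 267.4 µg/L.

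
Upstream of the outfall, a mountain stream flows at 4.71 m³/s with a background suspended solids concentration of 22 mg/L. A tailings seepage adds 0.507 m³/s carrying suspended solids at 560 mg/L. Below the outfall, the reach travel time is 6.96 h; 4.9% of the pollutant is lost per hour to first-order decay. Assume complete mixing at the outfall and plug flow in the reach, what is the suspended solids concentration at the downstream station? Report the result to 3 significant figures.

Flow-weighted average: C = (4.710·22.00 + 0.5070·560.0) / 5.217 = 387.5/5.217 = 74.28 mg/L.
4.9%/h lost → k = −ln(1 − 0.049) = 0.05024 h⁻¹.
Decay over the reach: 74.28·exp(−kt) = 74.28·0.7049 = 52.36 mg/L.

52.4 mg/L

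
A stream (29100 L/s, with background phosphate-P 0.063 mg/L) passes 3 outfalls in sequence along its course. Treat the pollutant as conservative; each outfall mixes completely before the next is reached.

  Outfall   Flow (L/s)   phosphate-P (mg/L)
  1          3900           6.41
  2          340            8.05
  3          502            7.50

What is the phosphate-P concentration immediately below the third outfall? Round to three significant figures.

Outfall 1: combined Q = 33000 L/s; C = (29100·0.06300 + 3900·6.410)/33000 = 0.8131 mg/L.
Outfall 2: combined Q = 33340 L/s; C = (33000·0.8131 + 340.0·8.050)/33340 = 0.8869 mg/L.
Outfall 3: combined Q = 33840 L/s; C = (33340·0.8869 + 502.0·7.500)/33840 = 0.9850 mg/L.

0.985 mg/L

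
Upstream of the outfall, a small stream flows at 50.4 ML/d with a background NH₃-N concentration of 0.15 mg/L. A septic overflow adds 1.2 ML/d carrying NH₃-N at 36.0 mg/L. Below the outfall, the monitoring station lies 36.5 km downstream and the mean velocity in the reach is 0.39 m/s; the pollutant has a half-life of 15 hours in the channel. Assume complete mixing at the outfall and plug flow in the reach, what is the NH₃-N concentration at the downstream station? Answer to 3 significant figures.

0.296 mg/L

Mixed concentration C = ΣQC/ΣQ = (50.40·0.1500 + 1.200·36.00) / 51.60 = 50.76/51.60 = 0.9837 mg/L.
Travel time t = 36.5·1000 / 0.39 = 93590 s = 26.00 h.
Half-life 15 h → k = ln 2 / 15 = 0.04621 h⁻¹ = 1.109 d⁻¹.
Decay over the reach: 0.9837·exp(−kt) = 0.9837·0.3008 = 0.2959 mg/L.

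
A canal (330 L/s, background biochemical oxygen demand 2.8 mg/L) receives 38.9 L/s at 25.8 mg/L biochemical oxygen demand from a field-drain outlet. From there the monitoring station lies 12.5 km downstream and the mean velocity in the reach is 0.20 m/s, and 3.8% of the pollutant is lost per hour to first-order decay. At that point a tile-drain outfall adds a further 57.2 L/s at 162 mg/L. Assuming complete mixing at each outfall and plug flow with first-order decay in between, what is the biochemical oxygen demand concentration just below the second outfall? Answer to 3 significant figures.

24.1 mg/L

Mixed concentration C = ΣQC/ΣQ = (330.0·2.800 + 38.90·25.80) / 368.9 = 1928/368.9 = 5.225 mg/L; combined flow 368.9 L/s.
Travel time t = 12.5·1000 / 0.20 = 62500 s = 17.36 h.
3.8%/h lost → k = −ln(1 − 0.038) = 0.03874 h⁻¹.
First-order decay: C = 5.225·exp(−k·t) = 5.225·0.5104 = 2.667 mg/L.
At the second outfall, C = (368.9·2.667 + 57.20·162.0) / (368.9 + 57.20) = 24.06 mg/L.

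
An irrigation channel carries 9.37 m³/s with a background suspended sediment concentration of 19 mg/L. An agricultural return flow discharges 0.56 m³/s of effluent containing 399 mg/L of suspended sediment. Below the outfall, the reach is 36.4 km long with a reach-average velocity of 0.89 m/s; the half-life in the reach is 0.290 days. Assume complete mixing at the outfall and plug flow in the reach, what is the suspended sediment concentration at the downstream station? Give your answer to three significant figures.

13.0 mg/L

After mixing, C = (9.370·19.00 + 0.5600·399.0) / 9.930 = 401.5/9.930 = 40.43 mg/L.
Travel time t = 36.4·1000 / 0.89 = 40900 s = 11.36 h.
Half-life 0.290 d → k = ln 2 / 0.290 = 2.390 d⁻¹.
First-order decay: C = 40.43·exp(−k·t) = 40.43·0.3226 = 13.04 mg/L.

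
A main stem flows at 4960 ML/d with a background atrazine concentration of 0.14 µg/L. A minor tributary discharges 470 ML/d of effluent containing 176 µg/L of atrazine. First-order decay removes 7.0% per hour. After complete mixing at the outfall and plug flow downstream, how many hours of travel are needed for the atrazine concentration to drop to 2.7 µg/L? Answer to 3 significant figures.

24.0 h

Conservation of mass: C = (4960·0.1400 + 470.0·176.0) / 5430 = 83410/5430 = 15.36 µg/L.
7.0%/h lost → k = −ln(1 − 0.07) = 0.07257 h⁻¹.
15.36·exp(−k·t) = 2.7 → t = ln(15.36/2.7)/k = 86250 s = 23.96 h.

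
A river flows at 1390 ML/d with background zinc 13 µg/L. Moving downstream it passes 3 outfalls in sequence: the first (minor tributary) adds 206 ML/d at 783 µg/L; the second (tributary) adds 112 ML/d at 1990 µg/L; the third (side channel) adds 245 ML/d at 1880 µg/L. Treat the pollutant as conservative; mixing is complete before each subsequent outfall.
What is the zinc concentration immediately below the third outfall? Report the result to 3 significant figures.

Outfall 1: combined Q = 1596 ML/d; C = (1390·13.00 + 206.0·783.0)/1596 = 112.4 µg/L.
Outfall 2: combined Q = 1708 ML/d; C = (1596·112.4 + 112.0·1990)/1708 = 235.5 µg/L.
Outfall 3: combined Q = 1953 ML/d; C = (1708·235.5 + 245.0·1880)/1953 = 441.8 µg/L.

442 µg/L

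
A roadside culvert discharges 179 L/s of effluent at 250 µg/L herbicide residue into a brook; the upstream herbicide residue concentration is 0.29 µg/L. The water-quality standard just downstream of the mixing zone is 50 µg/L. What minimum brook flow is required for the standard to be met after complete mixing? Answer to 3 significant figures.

Set C_mix = 50: (Q·0.2900 + 179.0·250.0) / (Q + 179.0) = 50
→ Q = 179.0·(250.0 − 50)/(50 − 0.2900) = 720.2 L/s.

720 L/s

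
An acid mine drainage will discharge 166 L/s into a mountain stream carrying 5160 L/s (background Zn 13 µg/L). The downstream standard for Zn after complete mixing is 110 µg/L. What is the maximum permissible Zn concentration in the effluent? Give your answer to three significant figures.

3130 µg/L

At the limit, (Qr·Cr + Qe·Cₑ)/(Qr + Qe) = 110:
Cₑ = (5326·110 − 5160·13.00) / 166.0 = 3125 µg/L.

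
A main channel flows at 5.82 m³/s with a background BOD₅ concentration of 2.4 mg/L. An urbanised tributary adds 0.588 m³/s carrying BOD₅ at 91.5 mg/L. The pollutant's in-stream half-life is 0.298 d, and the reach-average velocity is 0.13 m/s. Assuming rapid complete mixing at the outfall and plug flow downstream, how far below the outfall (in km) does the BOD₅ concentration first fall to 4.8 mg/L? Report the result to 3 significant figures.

3.81 km

Flow-weighted average: C = (5.820·2.400 + 0.5880·91.50) / 6.408 = 67.77/6.408 = 10.58 mg/L.
Half-life 0.298 d → k = ln 2 / 0.298 = 2.326 d⁻¹.
Set 10.58·exp(−k·t) = 4.8 → t = ln(10.58/4.8)/k = 29340 s = 8.151 h.
Distance = v·t = 0.13·29340 = 3815 m = 3.815 km.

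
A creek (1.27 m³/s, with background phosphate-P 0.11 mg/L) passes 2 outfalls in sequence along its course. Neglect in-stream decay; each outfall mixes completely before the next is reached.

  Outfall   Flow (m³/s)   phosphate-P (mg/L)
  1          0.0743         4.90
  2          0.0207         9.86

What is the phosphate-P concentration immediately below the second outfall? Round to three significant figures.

Outfall 1: combined Q = 1.344 m³/s; C = (1.270·0.1100 + 0.07430·4.900)/1.344 = 0.3747 mg/L.
Outfall 2: combined Q = 1.365 m³/s; C = (1.344·0.3747 + 0.02070·9.860)/1.365 = 0.5186 mg/L.

0.519 mg/L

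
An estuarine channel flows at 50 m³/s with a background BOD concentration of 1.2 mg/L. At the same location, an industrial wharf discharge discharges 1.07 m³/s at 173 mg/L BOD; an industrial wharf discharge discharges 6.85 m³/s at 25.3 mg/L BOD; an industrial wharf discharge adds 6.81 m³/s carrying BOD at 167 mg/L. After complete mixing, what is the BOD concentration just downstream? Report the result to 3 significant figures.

24.0 mg/L

Mass balance: C = (50.00·1.200 + 1.070·173.0 + 6.850·25.30 + 6.810·167.0) / 64.73 = 1556/64.73 = 24.03 mg/L.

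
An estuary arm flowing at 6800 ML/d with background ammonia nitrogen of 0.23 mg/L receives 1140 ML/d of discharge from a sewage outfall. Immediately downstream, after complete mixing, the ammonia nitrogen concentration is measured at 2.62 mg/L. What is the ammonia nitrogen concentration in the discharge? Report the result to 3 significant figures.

16.9 mg/L

Mass balance: 6800·0.2300 + 1140·Cₑ = 7940·2.620
→ Cₑ = (7940·2.620 − 6800·0.2300) / 1140 = 16.88 mg/L.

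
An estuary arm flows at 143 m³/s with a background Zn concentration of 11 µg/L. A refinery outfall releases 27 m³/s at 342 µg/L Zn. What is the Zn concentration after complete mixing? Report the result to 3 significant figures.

After mixing, C = (143.0·11.00 + 27.00·342.0) / 170.0 = 10810/170.0 = 63.57 µg/L.

63.6 µg/L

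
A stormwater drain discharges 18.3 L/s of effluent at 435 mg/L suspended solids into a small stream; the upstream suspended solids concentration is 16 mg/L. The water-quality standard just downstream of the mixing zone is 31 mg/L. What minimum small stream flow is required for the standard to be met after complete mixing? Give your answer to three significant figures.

493 L/s

Set C_mix = 31: (Q·16.00 + 18.30·435.0) / (Q + 18.30) = 31
→ Q = 18.30·(435.0 − 31)/(31 − 16.00) = 492.9 L/s.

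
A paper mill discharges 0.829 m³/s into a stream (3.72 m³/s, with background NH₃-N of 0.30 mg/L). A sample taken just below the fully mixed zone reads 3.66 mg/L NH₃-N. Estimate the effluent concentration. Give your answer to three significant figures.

Mass balance: 3.720·0.3000 + 0.8290·Cₑ = 4.549·3.660
→ Cₑ = (4.549·3.660 − 3.720·0.3000) / 0.8290 = 18.74 mg/L.

18.7 mg/L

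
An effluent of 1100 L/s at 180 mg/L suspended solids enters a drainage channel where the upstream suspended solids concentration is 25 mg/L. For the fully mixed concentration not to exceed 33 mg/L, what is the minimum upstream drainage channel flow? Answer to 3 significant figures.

20200 L/s

Set C_mix = 33: (Q·25.00 + 1100·180.0) / (Q + 1100) = 33
→ Q = 1100·(180.0 − 33)/(33 − 25.00) = 20210 L/s.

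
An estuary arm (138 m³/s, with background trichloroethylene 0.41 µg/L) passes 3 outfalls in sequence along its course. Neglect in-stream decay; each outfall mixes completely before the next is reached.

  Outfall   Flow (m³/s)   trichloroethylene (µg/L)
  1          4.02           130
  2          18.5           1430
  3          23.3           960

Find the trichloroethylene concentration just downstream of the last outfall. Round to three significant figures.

After outfall 1: Q = 138.0 + 4.020 = 142.0 m³/s; C = (138.0·0.4100 + 4.020·130.0)/142.0 = 4.078 µg/L.
After outfall 2: Q = 142.0 + 18.50 = 160.5 m³/s; C = (142.0·4.078 + 18.50·1430)/160.5 = 168.4 µg/L.
After outfall 3: Q = 160.5 + 23.30 = 183.8 m³/s; C = (160.5·168.4 + 23.30·960.0)/183.8 = 268.8 µg/L.

269 µg/L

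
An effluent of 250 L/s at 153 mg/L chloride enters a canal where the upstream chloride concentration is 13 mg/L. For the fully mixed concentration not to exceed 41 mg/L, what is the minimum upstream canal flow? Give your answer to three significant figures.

1000 L/s

Set C_mix = 41: (Q·13.00 + 250.0·153.0) / (Q + 250.0) = 41
→ Q = 250.0·(153.0 − 41)/(41 − 13.00) = 1000 L/s.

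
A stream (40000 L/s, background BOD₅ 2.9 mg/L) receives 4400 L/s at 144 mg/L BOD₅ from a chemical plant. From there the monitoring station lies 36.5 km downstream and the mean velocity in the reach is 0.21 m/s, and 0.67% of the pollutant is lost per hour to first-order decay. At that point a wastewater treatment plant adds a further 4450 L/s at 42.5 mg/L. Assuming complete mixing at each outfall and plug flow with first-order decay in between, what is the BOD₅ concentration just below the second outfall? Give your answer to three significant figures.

15.0 mg/L

After mixing, C = (40000·2.900 + 4400·144.0) / 44400 = 749600/44400 = 16.88 mg/L; combined flow 44400 L/s.
Travel time t = 36.5·1000 / 0.21 = 173800 s = 48.28 h.
0.67%/h lost → k = −ln(1 − 0.0067) = 0.006723 h⁻¹.
Applying C = C₀e^(−kt): 16.88 × 0.7228 = 12.20 mg/L.
Second outfall: C = (44400·12.20 + 4450·42.50)/48850 = 14.96 mg/L.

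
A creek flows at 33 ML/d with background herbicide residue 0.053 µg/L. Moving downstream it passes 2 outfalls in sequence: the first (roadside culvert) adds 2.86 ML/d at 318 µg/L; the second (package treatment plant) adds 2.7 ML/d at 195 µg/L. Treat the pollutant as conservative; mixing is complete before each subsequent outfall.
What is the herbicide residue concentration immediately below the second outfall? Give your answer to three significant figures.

37.3 µg/L

Outfall 1: combined Q = 35.86 ML/d; C = (33.00·0.05300 + 2.860·318.0)/35.86 = 25.41 µg/L.
Outfall 2: combined Q = 38.56 ML/d; C = (35.86·25.41 + 2.700·195.0)/38.56 = 37.29 µg/L.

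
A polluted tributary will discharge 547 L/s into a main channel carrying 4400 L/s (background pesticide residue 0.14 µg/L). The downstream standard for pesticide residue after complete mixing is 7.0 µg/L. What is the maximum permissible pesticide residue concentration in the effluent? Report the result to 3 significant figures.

62.2 µg/L

At the limit, (Qr·Cr + Qe·Cₑ)/(Qr + Qe) = 7.0:
Cₑ = (4947·7.0 − 4400·0.1400) / 547.0 = 62.18 µg/L.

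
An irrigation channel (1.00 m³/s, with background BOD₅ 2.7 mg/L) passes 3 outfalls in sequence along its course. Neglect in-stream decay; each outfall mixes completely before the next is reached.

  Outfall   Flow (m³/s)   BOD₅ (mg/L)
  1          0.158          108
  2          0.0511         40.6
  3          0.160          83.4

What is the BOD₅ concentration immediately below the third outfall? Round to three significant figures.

After outfall 1: Q = 1.000 + 0.1580 = 1.158 m³/s; C = (1.000·2.700 + 0.1580·108.0)/1.158 = 17.07 mg/L.
After outfall 2: Q = 1.158 + 0.05110 = 1.209 m³/s; C = (1.158·17.07 + 0.05110·40.60)/1.209 = 18.06 mg/L.
After outfall 3: Q = 1.209 + 0.1600 = 1.369 m³/s; C = (1.209·18.06 + 0.1600·83.40)/1.369 = 25.70 mg/L.

25.7 mg/L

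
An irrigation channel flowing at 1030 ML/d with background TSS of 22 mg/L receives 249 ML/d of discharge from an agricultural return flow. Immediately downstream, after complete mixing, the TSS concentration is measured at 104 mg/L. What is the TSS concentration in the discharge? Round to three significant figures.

443 mg/L

Mass balance: 1030·22.00 + 249.0·Cₑ = 1279·104.0
→ Cₑ = (1279·104.0 − 1030·22.00) / 249.0 = 443.2 mg/L.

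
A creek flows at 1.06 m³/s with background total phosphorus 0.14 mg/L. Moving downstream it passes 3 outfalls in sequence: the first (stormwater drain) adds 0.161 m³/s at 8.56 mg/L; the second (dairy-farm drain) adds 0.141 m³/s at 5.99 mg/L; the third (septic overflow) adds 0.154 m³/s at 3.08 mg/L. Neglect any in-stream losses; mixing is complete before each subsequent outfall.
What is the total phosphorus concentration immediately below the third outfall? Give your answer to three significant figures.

Outfall 1: combined Q = 1.221 m³/s; C = (1.060·0.1400 + 0.1610·8.560)/1.221 = 1.250 mg/L.
Outfall 2: combined Q = 1.362 m³/s; C = (1.221·1.250 + 0.1410·5.990)/1.362 = 1.741 mg/L.
Outfall 3: combined Q = 1.516 m³/s; C = (1.362·1.741 + 0.1540·3.080)/1.516 = 1.877 mg/L.

1.88 mg/L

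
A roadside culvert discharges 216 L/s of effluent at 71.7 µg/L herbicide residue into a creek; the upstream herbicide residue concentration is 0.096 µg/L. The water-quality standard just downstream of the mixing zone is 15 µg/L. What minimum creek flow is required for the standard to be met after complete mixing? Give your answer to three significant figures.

Set C_mix = 15: (Q·0.09600 + 216.0·71.70) / (Q + 216.0) = 15
→ Q = 216.0·(71.70 − 15)/(15 − 0.09600) = 821.7 L/s.

822 L/s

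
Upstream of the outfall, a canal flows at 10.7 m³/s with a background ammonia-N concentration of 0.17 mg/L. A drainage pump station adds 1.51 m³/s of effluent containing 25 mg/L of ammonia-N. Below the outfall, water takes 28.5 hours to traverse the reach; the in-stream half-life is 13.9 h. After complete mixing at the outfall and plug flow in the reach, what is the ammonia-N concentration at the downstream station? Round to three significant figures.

Flow-weighted average: C = (10.70·0.1700 + 1.510·25.00) / 12.21 = 39.57/12.21 = 3.241 mg/L.
Half-life 13.9 h → k = ln 2 / 13.9 = 0.04987 h⁻¹ = 1.197 d⁻¹.
Applying C = C₀e^(−kt): 3.241 × 0.2414 = 0.7824 mg/L.

0.782 mg/L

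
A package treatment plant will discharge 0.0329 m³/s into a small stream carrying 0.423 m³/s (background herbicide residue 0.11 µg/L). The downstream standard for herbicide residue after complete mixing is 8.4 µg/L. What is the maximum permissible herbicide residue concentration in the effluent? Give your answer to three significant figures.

115 µg/L

At the limit, (Qr·Cr + Qe·Cₑ)/(Qr + Qe) = 8.4:
Cₑ = (0.4559·8.4 − 0.4230·0.1100) / 0.03290 = 115.0 µg/L.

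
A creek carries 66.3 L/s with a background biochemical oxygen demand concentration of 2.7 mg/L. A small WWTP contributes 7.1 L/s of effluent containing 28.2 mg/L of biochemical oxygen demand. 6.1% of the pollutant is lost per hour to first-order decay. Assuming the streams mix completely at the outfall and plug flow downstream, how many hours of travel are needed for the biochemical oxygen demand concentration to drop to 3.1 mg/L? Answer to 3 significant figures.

Conservation of mass: C = (66.30·2.700 + 7.100·28.20) / 73.40 = 379.2/73.40 = 5.167 mg/L.
6.1%/h lost → k = −ln(1 − 0.061) = 0.06294 h⁻¹.
5.167·exp(−k·t) = 3.1 → t = ln(5.167/3.1)/k = 29220 s = 8.116 h.

8.12 h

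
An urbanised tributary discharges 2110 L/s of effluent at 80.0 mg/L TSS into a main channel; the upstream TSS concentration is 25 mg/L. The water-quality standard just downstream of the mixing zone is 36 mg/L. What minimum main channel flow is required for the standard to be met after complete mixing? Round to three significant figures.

8440 L/s

Set C_mix = 36: (Q·25.00 + 2110·80.00) / (Q + 2110) = 36
→ Q = 2110·(80.00 − 36)/(36 − 25.00) = 8440 L/s.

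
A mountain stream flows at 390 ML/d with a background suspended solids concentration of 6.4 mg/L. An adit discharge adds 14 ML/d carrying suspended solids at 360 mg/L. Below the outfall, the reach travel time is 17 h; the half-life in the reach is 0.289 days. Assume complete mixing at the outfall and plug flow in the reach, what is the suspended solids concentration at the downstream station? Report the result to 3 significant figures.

3.41 mg/L

Mass balance: C = (390.0·6.400 + 14.00·360.0) / 404.0 = 7536/404.0 = 18.65 mg/L.
Half-life 0.289 d → k = ln 2 / 0.289 = 2.398 d⁻¹.
After decay, C = 18.65 × e^(−kt) = 18.65 × 0.1829 = 3.411 mg/L.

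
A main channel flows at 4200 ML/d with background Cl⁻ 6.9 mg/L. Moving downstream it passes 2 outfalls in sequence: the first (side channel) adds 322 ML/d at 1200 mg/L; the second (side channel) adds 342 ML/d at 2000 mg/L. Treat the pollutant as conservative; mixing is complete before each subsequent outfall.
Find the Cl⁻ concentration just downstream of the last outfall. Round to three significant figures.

Below outfall 1: Q → 4522 ML/d, C = (4200·6.900 + 322.0·1200)/4522 = 91.86 mg/L.
Below outfall 2: Q → 4864 ML/d, C = (4522·91.86 + 342.0·2000)/4864 = 226.0 mg/L.

226 mg/L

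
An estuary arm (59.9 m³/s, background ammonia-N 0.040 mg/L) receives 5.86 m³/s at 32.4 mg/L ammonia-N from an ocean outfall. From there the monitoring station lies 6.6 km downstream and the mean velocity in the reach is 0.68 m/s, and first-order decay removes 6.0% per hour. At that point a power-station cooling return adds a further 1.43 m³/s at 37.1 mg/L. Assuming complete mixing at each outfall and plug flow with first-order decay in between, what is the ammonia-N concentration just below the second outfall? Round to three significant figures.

3.21 mg/L

Mass balance: C = (59.90·0.04000 + 5.860·32.40) / 65.76 = 192.3/65.76 = 2.924 mg/L; combined flow 65.76 m³/s.
Travel time t = 6.6·1000 / 0.68 = 9706 s = 2.696 h.
6.0%/h lost → k = −ln(1 − 0.06) = 0.06188 h⁻¹.
Applying C = C₀e^(−kt): 2.924 × 0.8464 = 2.474 mg/L.
At the second outfall, C = (65.76·2.474 + 1.430·37.10) / (65.76 + 1.430) = 3.211 mg/L.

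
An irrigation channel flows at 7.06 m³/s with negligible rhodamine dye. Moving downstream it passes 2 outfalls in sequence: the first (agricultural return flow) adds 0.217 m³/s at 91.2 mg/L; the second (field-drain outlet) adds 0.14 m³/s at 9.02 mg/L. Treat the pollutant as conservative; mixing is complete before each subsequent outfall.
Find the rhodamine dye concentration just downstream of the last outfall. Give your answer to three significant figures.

Outfall 1: combined Q = 7.277 m³/s; C = (7.060·0 + 0.2170·91.20)/7.277 = 2.720 mg/L.
Outfall 2: combined Q = 7.417 m³/s; C = (7.277·2.720 + 0.1400·9.020)/7.417 = 2.839 mg/L.

2.84 mg/L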